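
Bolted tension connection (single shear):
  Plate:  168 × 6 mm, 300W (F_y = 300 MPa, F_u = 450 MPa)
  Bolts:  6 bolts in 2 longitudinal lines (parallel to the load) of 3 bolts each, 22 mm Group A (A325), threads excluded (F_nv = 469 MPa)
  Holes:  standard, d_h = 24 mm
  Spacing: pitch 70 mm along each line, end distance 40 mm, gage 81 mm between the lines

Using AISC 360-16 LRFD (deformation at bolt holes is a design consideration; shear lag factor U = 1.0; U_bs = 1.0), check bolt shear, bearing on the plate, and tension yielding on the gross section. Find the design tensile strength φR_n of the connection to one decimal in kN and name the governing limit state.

272.2 kN (gross-section yield governs)

Bolt shear: A_b = π(22)²/4 = 380.13 mm². φR_n = 0.75 × 469 × 380.13 × 6 × 1 = 802.3 kN.
Bearing (6 mm plate, F_u = 450 MPa): end bolts L_c = 40 − 24/2 = 28, R_n = min(1.2×28×6×450, 2.4×22×6×450) = 90.72 kN/bolt; interior L_c = 70 − 24 = 46, R_n = 142.56 kN/bolt. φR_n = 0.75 × (2×90.72 + 4×142.56) = 563.8 kN.
Tension yield (gross): A_g = 168×6 = 1008 mm². φR_n = 0.90 × 300 × 1008 = 272.2 kN.
Governing: min(802.3, 563.8, 272.2) = 272.2 kN → gross-section yield.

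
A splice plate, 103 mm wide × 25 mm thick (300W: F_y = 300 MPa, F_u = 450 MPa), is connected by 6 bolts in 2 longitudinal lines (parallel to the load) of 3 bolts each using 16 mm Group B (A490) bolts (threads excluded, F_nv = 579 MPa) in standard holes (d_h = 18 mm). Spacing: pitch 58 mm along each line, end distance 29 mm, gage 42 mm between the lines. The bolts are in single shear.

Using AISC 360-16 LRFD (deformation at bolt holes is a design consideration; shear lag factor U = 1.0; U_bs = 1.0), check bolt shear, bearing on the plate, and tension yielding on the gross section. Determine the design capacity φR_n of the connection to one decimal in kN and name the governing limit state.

523.9 kN (bolt shear governs)

Bolt shear: A_b = π(16)²/4 = 201.06 mm². φR_n = 0.75 × 579 × 201.06 × 6 × 1 = 523.9 kN.
Bearing (25 mm plate, F_u = 450 MPa): end bolts L_c = 29 − 18/2 = 20, R_n = min(1.2×20×25×450, 2.4×16×25×450) = 270 kN/bolt; interior L_c = 58 − 18 = 40, R_n = 432 kN/bolt. φR_n = 0.75 × (2×270 + 4×432) = 1701.0 kN.
Tension yield (gross): A_g = 103×25 = 2575 mm². φR_n = 0.90 × 300 × 2575 = 695.3 kN.
Governing: min(523.9, 1701.0, 695.3) = 523.9 kN → bolt shear.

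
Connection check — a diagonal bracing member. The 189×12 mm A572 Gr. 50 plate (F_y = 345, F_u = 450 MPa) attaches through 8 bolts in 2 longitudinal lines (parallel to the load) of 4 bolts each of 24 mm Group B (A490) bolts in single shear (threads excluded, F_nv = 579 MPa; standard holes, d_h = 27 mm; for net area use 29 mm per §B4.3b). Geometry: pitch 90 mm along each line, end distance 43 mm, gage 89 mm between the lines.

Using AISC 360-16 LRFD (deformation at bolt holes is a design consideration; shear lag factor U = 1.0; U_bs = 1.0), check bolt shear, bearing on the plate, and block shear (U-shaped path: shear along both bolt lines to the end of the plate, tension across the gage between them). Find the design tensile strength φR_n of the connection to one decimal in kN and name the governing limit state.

Bolt shear: A_b = π(24)²/4 = 452.39 mm². φR_n = 0.75 × 579 × 452.39 × 8 × 1 = 1571.6 kN.
Bearing (12 mm plate, F_u = 450 MPa): end bolts L_c = 43 − 27/2 = 29.5, R_n = min(1.2×29.5×12×450, 2.4×24×12×450) = 191.16 kN/bolt; interior L_c = 90 − 27 = 63, R_n = 311.04 kN/bolt. φR_n = 0.75 × (2×191.16 + 6×311.04) = 1686.4 kN.
Block shear: shear path 2×[43+3×90] = 2×313 mm, A_gv = 7512, A_nv = 2×(313 − 3.5×29)×12 = 5076 mm²; tension across gage: (89 − 1×29)×12 = 720 mm². R_n = min(0.6×450×5076, 0.6×345×7512) + 1.0×450×720 = min(1370.5, 1555) + 324 = 1694.5 kN. φR_n = 0.75 × 1694.5 = 1270.9 kN.
Governing: min(1571.6, 1686.4, 1270.9) = 1270.9 kN → block shear.

1270.9 kN (block shear governs)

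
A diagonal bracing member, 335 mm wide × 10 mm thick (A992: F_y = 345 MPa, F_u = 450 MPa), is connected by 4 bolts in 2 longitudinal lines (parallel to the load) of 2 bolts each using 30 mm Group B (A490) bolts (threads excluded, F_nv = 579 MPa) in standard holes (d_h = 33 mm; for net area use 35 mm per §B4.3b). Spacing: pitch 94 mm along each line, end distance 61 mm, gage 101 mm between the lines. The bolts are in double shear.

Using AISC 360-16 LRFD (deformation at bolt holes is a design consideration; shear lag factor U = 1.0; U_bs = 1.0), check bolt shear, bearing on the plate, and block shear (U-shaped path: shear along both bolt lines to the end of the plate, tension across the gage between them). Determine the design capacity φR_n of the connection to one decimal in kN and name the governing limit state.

Bolt shear: A_b = π(30)²/4 = 706.86 mm². φR_n = 0.75 × 579 × 706.86 × 4 × 2 = 2455.6 kN.
Bearing (10 mm plate, F_u = 450 MPa): end bolts L_c = 61 − 33/2 = 44.5, R_n = min(1.2×44.5×10×450, 2.4×30×10×450) = 240.3 kN/bolt; interior L_c = 94 − 33 = 61, R_n = 324 kN/bolt. φR_n = 0.75 × (2×240.3 + 2×324) = 846.5 kN.
Block shear: shear path 2×[61+1×94] = 2×155 mm, A_gv = 3100, A_nv = 2×(155 − 1.5×35)×10 = 2050 mm²; tension across gage: (101 − 1×35)×10 = 660 mm². R_n = min(0.6×450×2050, 0.6×345×3100) + 1.0×450×660 = min(553.5, 641.7) + 297 = 850.5 kN. φR_n = 0.75 × 850.5 = 637.9 kN.
Governing: min(2455.6, 846.5, 637.9) = 637.9 kN → block shear.

637.9 kN (block shear governs)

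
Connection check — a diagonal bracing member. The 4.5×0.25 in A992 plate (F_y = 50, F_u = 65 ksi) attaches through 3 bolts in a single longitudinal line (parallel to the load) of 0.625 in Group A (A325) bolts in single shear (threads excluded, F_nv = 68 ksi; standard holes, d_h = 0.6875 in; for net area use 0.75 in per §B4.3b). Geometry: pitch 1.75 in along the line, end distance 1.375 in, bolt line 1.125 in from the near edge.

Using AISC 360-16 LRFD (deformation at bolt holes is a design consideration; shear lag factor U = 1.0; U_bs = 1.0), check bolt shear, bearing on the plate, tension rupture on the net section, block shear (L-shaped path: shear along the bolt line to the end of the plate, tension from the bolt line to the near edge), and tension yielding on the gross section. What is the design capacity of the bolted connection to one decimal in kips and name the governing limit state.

31.1 kips (block shear governs)

Bolt shear: A_b = π(0.625)²/4 = 0.3068 in². φR_n = 0.75 × 68 × 0.3068 × 3 × 1 = 46.9 kips.
Bearing (0.25 in plate, F_u = 65 ksi): end bolts L_c = 1.375 − 0.6875/2 = 1.03125, R_n = min(1.2×1.03125×0.25×65, 2.4×0.625×0.25×65) = 20.109 kips/bolt; interior L_c = 1.75 − 0.6875 = 1.0625, R_n = 20.719 kips/bolt. φR_n = 0.75 × (1×20.109 + 2×20.719) = 46.2 kips.
Tension rupture (net): A_n = (4.5 − 1×0.75)×0.25 = 0.9375 in² (U = 1.0, A_e = A_n). φR_n = 0.75 × 65 × 0.9375 = 45.7 kips.
Block shear: shear path 1×[1.375+2×1.75] = 1×4.875 in, A_gv = 1.2188, A_nv = 1×(4.875 − 2.5×0.75)×0.25 = 0.75 in²; tension to near edge: (1.125 − 0.5×0.75)×0.25 = 0.1875 in². R_n = min(0.6×65×0.75, 0.6×50×1.2188) + 1.0×65×0.1875 = min(29.25, 36.564) + 12.188 = 41.438 kips. φR_n = 0.75 × 41.438 = 31.1 kips.
Tension yield (gross): A_g = 4.5×0.25 = 1.125 in². φR_n = 0.90 × 50 × 1.125 = 50.6 kips.
Governing: min(46.9, 46.2, 45.7, 31.1, 50.6) = 31.1 kips → block shear.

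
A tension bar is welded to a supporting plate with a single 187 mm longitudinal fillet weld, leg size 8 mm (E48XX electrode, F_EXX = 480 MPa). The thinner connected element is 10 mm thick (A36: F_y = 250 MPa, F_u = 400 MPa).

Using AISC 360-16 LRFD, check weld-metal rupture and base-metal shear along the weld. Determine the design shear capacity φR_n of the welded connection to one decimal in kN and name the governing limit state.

228.5 kN (weld metal governs)

Weld metal: throat = 0.707×8 = 5.656 mm, L = 187 mm. φR_n = 0.75 × 0.6 × 480 × 5.656 × 187 = 228.5 kN.
Base metal shear (10 mm plate): yield φR_n = 1.0×0.6×250×10×187 = 280.5 kN; rupture φR_n = 0.75×0.6×400×10×187 = 336.6 kN; take 280.5 kN (yield).
Governing: min(228.5, 280.5) = 228.5 kN → weld metal.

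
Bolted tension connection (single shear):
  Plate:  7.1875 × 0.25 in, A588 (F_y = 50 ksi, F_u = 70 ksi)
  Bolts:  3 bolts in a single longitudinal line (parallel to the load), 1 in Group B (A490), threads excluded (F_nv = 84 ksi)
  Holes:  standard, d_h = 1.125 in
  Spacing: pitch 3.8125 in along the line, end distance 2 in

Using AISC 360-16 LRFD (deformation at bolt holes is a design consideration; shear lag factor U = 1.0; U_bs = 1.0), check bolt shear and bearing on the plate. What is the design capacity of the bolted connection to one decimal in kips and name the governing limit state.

Bolt shear: A_b = π(1)²/4 = 0.7854 in². φR_n = 0.75 × 84 × 0.7854 × 3 × 1 = 148.4 kips.
Bearing (0.25 in plate, F_u = 70 ksi): end bolts L_c = 2 − 1.125/2 = 1.4375, R_n = min(1.2×1.4375×0.25×70, 2.4×1×0.25×70) = 30.188 kips/bolt; interior L_c = 3.8125 − 1.125 = 2.6875, R_n = 42 kips/bolt. φR_n = 0.75 × (1×30.188 + 2×42) = 85.6 kips.
Governing: min(148.4, 85.6) = 85.6 kips → bearing.

85.6 kips (bearing governs)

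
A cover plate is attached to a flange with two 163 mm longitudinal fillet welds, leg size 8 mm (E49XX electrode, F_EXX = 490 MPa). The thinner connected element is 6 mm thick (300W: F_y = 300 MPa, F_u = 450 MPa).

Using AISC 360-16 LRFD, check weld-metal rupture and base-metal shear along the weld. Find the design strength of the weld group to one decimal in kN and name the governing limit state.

Weld metal: throat = 0.707×8 = 5.656 mm, L = 2×163 = 326 mm. φR_n = 0.75 × 0.6 × 490 × 5.656 × 326 = 406.6 kN.
Base metal shear (6 mm plate): yield φR_n = 1.0×0.6×300×6×326 = 352.1 kN; rupture φR_n = 0.75×0.6×450×6×326 = 396.1 kN; take 352.1 kN (yield).
Governing: min(406.6, 352.1) = 352.1 kN → base-metal shear.

352.1 kN (base-metal shear governs)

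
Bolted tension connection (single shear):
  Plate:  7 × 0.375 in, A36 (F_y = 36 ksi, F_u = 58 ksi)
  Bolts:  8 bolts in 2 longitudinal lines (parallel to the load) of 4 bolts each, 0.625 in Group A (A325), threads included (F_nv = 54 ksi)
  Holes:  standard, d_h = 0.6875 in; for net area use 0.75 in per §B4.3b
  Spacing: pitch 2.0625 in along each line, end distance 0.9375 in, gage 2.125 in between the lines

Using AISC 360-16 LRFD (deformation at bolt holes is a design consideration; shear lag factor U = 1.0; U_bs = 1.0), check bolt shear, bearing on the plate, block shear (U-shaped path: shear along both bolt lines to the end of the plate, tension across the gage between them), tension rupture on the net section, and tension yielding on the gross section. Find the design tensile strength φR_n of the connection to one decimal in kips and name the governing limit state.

85.1 kips (gross-section yield governs)

Bolt shear: A_b = π(0.625)²/4 = 0.3068 in². φR_n = 0.75 × 54 × 0.3068 × 8 × 1 = 99.4 kips.
Bearing (0.375 in plate, F_u = 58 ksi): end bolts L_c = 0.9375 − 0.6875/2 = 0.59375, R_n = min(1.2×0.59375×0.375×58, 2.4×0.625×0.375×58) = 15.497 kips/bolt; interior L_c = 2.0625 − 0.6875 = 1.375, R_n = 32.625 kips/bolt. φR_n = 0.75 × (2×15.497 + 6×32.625) = 170.1 kips.
Block shear: shear path 2×[0.9375+3×2.0625] = 2×7.125 in, A_gv = 5.3438, A_nv = 2×(7.125 − 3.5×0.75)×0.375 = 3.375 in²; tension across gage: (2.125 − 1×0.75)×0.375 = 0.51563 in². R_n = min(0.6×58×3.375, 0.6×36×5.3438) + 1.0×58×0.51563 = min(117.45, 115.43) + 29.907 = 145.34 kips. φR_n = 0.75 × 145.34 = 109.0 kips.
Tension rupture (net): A_n = (7 − 2×0.75)×0.375 = 2.0625 in² (U = 1.0, A_e = A_n). φR_n = 0.75 × 58 × 2.0625 = 89.7 kips.
Tension yield (gross): A_g = 7×0.375 = 2.625 in². φR_n = 0.90 × 36 × 2.625 = 85.1 kips.
Governing: min(99.4, 170.1, 109.0, 89.7, 85.1) = 85.1 kips → gross-section yield.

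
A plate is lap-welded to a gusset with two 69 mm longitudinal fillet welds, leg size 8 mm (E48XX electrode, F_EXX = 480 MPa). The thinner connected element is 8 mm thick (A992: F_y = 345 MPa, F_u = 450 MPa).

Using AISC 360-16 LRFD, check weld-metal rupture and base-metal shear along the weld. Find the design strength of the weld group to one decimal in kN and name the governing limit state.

168.6 kN (weld metal governs)

Weld metal: throat = 0.707×8 = 5.656 mm, L = 2×69 = 138 mm. φR_n = 0.75 × 0.6 × 480 × 5.656 × 138 = 168.6 kN.
Base metal shear (8 mm plate): yield φR_n = 1.0×0.6×345×8×138 = 228.5 kN; rupture φR_n = 0.75×0.6×450×8×138 = 223.6 kN; take 223.6 kN (rupture).
Governing: min(168.6, 223.6) = 168.6 kN → weld metal.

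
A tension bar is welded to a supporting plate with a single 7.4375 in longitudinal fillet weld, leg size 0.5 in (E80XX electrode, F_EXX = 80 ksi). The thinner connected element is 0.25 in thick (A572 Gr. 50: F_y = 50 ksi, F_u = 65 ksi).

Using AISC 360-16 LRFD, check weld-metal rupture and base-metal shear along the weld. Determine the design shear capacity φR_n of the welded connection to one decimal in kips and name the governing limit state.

54.4 kips (base-metal shear governs)

Weld metal: throat = 0.707×0.5 = 0.3535 in, L = 7.4375 in. φR_n = 0.75 × 0.6 × 80 × 0.3535 × 7.4375 = 94.6 kips.
Base metal shear (0.25 in plate): yield φR_n = 1.0×0.6×50×0.25×7.4375 = 55.8 kips; rupture φR_n = 0.75×0.6×65×0.25×7.4375 = 54.4 kips; take 54.4 kips (rupture).
Governing: min(94.6, 54.4) = 54.4 kips → base-metal shear.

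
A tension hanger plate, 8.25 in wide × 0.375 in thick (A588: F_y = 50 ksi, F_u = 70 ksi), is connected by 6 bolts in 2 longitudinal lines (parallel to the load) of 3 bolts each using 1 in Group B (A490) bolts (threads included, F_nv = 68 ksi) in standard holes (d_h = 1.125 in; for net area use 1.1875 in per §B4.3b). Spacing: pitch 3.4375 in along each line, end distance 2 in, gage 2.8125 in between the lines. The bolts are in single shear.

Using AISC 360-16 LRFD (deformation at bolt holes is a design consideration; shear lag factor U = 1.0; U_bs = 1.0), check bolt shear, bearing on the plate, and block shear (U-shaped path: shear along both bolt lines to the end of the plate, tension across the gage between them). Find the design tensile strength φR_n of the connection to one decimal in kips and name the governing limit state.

Bolt shear: A_b = π(1)²/4 = 0.7854 in². φR_n = 0.75 × 68 × 0.7854 × 6 × 1 = 240.3 kips.
Bearing (0.375 in plate, F_u = 70 ksi): end bolts L_c = 2 − 1.125/2 = 1.4375, R_n = min(1.2×1.4375×0.375×70, 2.4×1×0.375×70) = 45.281 kips/bolt; interior L_c = 3.4375 − 1.125 = 2.3125, R_n = 63 kips/bolt. φR_n = 0.75 × (2×45.281 + 4×63) = 256.9 kips.
Block shear: shear path 2×[2+2×3.4375] = 2×8.875 in, A_gv = 6.6563, A_nv = 2×(8.875 − 2.5×1.1875)×0.375 = 4.4297 in²; tension across gage: (2.8125 − 1×1.1875)×0.375 = 0.60938 in². R_n = min(0.6×70×4.4297, 0.6×50×6.6563) + 1.0×70×0.60938 = min(186.05, 199.69) + 42.657 = 228.71 kips. φR_n = 0.75 × 228.71 = 171.5 kips.
Governing: min(240.3, 256.9, 171.5) = 171.5 kips → block shear.

171.5 kips (block shear governs)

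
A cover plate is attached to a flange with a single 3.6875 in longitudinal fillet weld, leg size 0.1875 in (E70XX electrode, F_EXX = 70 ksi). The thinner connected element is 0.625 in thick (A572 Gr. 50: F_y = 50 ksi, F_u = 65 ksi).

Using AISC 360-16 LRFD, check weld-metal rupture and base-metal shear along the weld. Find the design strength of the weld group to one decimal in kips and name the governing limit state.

15.4 kips (weld metal governs)

Weld metal: throat = 0.707×0.1875 = 0.13256 in, L = 3.6875 in. φR_n = 0.75 × 0.6 × 70 × 0.13256 × 3.6875 = 15.4 kips.
Base metal shear (0.625 in plate): yield φR_n = 1.0×0.6×50×0.625×3.6875 = 69.1 kips; rupture φR_n = 0.75×0.6×65×0.625×3.6875 = 67.4 kips; take 67.4 kips (rupture).
Governing: min(15.4, 67.4) = 15.4 kips → weld metal.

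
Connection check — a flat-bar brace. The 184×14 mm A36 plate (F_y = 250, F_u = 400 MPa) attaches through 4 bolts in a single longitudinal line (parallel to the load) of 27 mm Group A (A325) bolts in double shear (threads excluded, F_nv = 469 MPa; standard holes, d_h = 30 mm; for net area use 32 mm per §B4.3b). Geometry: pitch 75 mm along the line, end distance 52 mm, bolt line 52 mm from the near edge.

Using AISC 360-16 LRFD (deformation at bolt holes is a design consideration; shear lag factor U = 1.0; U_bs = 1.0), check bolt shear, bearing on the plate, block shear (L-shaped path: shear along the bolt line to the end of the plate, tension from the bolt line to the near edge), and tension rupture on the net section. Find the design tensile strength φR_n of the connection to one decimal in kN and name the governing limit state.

Bolt shear: A_b = π(27)²/4 = 572.56 mm². φR_n = 0.75 × 469 × 572.56 × 4 × 2 = 1611.2 kN.
Bearing (14 mm plate, F_u = 400 MPa): end bolts L_c = 52 − 30/2 = 37, R_n = min(1.2×37×14×400, 2.4×27×14×400) = 248.64 kN/bolt; interior L_c = 75 − 30 = 45, R_n = 302.4 kN/bolt. φR_n = 0.75 × (1×248.64 + 3×302.4) = 866.9 kN.
Block shear: shear path 1×[52+3×75] = 1×277 mm, A_gv = 3878, A_nv = 1×(277 − 3.5×32)×14 = 2310 mm²; tension to near edge: (52 − 0.5×32)×14 = 504 mm². R_n = min(0.6×400×2310, 0.6×250×3878) + 1.0×400×504 = min(554.4, 581.7) + 201.6 = 756 kN. φR_n = 0.75 × 756 = 567.0 kN.
Tension rupture (net): A_n = (184 − 1×32)×14 = 2128 mm² (U = 1.0, A_e = A_n). φR_n = 0.75 × 400 × 2128 = 638.4 kN.
Governing: min(1611.2, 866.9, 567.0, 638.4) = 567.0 kN → block shear.

567.0 kN (block shear governs)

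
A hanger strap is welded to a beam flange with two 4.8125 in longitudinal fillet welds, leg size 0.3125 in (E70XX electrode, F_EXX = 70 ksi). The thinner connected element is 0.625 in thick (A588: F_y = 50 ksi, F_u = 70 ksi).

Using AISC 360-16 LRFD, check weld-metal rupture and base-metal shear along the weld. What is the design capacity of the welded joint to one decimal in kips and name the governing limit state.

67.0 kips (weld metal governs)

Weld metal: throat = 0.707×0.3125 = 0.22094 in, L = 2×4.8125 = 9.625 in. φR_n = 0.75 × 0.6 × 70 × 0.22094 × 9.625 = 67.0 kips.
Base metal shear (0.625 in plate): yield φR_n = 1.0×0.6×50×0.625×9.625 = 180.5 kips; rupture φR_n = 0.75×0.6×70×0.625×9.625 = 189.5 kips; take 180.5 kips (yield).
Governing: min(67.0, 180.5) = 67.0 kips → weld metal.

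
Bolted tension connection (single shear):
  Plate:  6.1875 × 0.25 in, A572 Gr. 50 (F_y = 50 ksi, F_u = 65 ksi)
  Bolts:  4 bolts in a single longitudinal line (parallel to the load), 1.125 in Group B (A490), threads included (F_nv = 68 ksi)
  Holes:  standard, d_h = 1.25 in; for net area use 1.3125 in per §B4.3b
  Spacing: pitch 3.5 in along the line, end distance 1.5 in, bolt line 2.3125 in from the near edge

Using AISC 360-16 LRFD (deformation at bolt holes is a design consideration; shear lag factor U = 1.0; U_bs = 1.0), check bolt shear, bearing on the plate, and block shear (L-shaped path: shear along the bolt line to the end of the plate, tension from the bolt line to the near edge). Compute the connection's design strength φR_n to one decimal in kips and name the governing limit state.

74.3 kips (block shear governs)

Bolt shear: A_b = π(1.125)²/4 = 0.99402 in². φR_n = 0.75 × 68 × 0.99402 × 4 × 1 = 202.8 kips.
Bearing (0.25 in plate, F_u = 65 ksi): end bolts L_c = 1.5 − 1.25/2 = 0.875, R_n = min(1.2×0.875×0.25×65, 2.4×1.125×0.25×65) = 17.063 kips/bolt; interior L_c = 3.5 − 1.25 = 2.25, R_n = 43.875 kips/bolt. φR_n = 0.75 × (1×17.063 + 3×43.875) = 111.5 kips.
Block shear: shear path 1×[1.5+3×3.5] = 1×12 in, A_gv = 3, A_nv = 1×(12 − 3.5×1.3125)×0.25 = 1.8516 in²; tension to near edge: (2.3125 − 0.5×1.3125)×0.25 = 0.41406 in². R_n = min(0.6×65×1.8516, 0.6×50×3) + 1.0×65×0.41406 = min(72.212, 90) + 26.914 = 99.126 kips. φR_n = 0.75 × 99.126 = 74.3 kips.
Governing: min(202.8, 111.5, 74.3) = 74.3 kips → block shear.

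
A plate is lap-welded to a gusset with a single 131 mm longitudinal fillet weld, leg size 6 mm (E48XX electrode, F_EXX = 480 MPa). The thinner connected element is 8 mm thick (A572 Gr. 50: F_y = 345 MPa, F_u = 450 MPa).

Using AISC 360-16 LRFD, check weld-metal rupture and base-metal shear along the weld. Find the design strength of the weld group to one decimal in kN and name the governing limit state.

120.0 kN (weld metal governs)

Weld metal: throat = 0.707×6 = 4.242 mm, L = 131 mm. φR_n = 0.75 × 0.6 × 480 × 4.242 × 131 = 120.0 kN.
Base metal shear (8 mm plate): yield φR_n = 1.0×0.6×345×8×131 = 216.9 kN; rupture φR_n = 0.75×0.6×450×8×131 = 212.2 kN; take 212.2 kN (rupture).
Governing: min(120.0, 212.2) = 120.0 kN → weld metal.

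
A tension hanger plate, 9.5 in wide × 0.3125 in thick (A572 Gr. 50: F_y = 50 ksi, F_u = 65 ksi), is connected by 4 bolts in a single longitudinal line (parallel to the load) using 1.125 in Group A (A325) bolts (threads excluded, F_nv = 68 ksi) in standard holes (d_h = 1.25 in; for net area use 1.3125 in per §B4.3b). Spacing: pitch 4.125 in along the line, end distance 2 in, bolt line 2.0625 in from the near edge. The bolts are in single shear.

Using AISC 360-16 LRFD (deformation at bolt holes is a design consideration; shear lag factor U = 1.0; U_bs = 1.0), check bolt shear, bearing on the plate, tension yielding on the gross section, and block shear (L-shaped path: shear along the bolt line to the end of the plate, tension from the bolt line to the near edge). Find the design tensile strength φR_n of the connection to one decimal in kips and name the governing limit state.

Bolt shear: A_b = π(1.125)²/4 = 0.99402 in². φR_n = 0.75 × 68 × 0.99402 × 4 × 1 = 202.8 kips.
Bearing (0.3125 in plate, F_u = 65 ksi): end bolts L_c = 2 − 1.25/2 = 1.375, R_n = min(1.2×1.375×0.3125×65, 2.4×1.125×0.3125×65) = 33.516 kips/bolt; interior L_c = 4.125 − 1.25 = 2.875, R_n = 54.844 kips/bolt. φR_n = 0.75 × (1×33.516 + 3×54.844) = 148.5 kips.
Tension yield (gross): A_g = 9.5×0.3125 = 2.9688 in². φR_n = 0.90 × 50 × 2.9688 = 133.6 kips.
Block shear: shear path 1×[2+3×4.125] = 1×14.375 in, A_gv = 4.4922, A_nv = 1×(14.375 − 3.5×1.3125)×0.3125 = 3.0566 in²; tension to near edge: (2.0625 − 0.5×1.3125)×0.3125 = 0.43945 in². R_n = min(0.6×65×3.0566, 0.6×50×4.4922) + 1.0×65×0.43945 = min(119.21, 134.77) + 28.564 = 147.77 kips. φR_n = 0.75 × 147.77 = 110.8 kips.
Governing: min(202.8, 148.5, 133.6, 110.8) = 110.8 kips → block shear.

110.8 kips (block shear governs)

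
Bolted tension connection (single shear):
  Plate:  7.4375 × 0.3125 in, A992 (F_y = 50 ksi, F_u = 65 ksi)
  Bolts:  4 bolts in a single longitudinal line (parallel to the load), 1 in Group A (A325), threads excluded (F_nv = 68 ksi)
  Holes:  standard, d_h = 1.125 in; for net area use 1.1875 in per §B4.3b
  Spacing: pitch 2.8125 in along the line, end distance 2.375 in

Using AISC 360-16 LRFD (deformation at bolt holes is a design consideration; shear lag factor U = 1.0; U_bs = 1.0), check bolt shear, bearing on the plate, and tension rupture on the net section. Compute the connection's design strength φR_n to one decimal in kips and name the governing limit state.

95.2 kips (net-section rupture governs)

Bolt shear: A_b = π(1)²/4 = 0.7854 in². φR_n = 0.75 × 68 × 0.7854 × 4 × 1 = 160.2 kips.
Bearing (0.3125 in plate, F_u = 65 ksi): end bolts L_c = 2.375 − 1.125/2 = 1.8125, R_n = min(1.2×1.8125×0.3125×65, 2.4×1×0.3125×65) = 44.18 kips/bolt; interior L_c = 2.8125 − 1.125 = 1.6875, R_n = 41.133 kips/bolt. φR_n = 0.75 × (1×44.18 + 3×41.133) = 125.7 kips.
Tension rupture (net): A_n = (7.4375 − 1×1.1875)×0.3125 = 1.9531 in² (U = 1.0, A_e = A_n). φR_n = 0.75 × 65 × 1.9531 = 95.2 kips.
Governing: min(160.2, 125.7, 95.2) = 95.2 kips → net-section rupture.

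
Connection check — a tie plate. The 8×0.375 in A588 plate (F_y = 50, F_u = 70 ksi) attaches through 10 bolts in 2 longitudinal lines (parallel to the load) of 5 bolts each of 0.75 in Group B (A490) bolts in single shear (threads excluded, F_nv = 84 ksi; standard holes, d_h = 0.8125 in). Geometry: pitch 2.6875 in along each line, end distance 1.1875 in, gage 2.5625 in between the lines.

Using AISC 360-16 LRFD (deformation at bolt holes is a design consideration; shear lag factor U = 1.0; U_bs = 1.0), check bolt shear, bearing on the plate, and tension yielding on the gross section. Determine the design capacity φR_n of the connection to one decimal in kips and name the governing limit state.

Bolt shear: A_b = π(0.75)²/4 = 0.44179 in². φR_n = 0.75 × 84 × 0.44179 × 10 × 1 = 278.3 kips.
Bearing (0.375 in plate, F_u = 70 ksi): end bolts L_c = 1.1875 − 0.8125/2 = 0.78125, R_n = min(1.2×0.78125×0.375×70, 2.4×0.75×0.375×70) = 24.609 kips/bolt; interior L_c = 2.6875 − 0.8125 = 1.875, R_n = 47.25 kips/bolt. φR_n = 0.75 × (2×24.609 + 8×47.25) = 320.4 kips.
Tension yield (gross): A_g = 8×0.375 = 3 in². φR_n = 0.90 × 50 × 3 = 135.0 kips.
Governing: min(278.3, 320.4, 135.0) = 135.0 kips → gross-section yield.

135.0 kips (gross-section yield governs)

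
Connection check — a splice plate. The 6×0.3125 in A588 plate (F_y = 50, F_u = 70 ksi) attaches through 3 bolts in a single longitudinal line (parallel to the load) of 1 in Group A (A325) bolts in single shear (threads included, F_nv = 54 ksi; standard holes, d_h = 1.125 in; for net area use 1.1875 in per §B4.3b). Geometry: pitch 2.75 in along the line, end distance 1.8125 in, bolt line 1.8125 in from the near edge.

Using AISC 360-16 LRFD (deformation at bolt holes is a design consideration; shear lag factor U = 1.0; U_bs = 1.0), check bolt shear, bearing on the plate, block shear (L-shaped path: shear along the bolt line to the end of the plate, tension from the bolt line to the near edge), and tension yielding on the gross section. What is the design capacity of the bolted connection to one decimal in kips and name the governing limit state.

Bolt shear: A_b = π(1)²/4 = 0.7854 in². φR_n = 0.75 × 54 × 0.7854 × 3 × 1 = 95.4 kips.
Bearing (0.3125 in plate, F_u = 70 ksi): end bolts L_c = 1.8125 − 1.125/2 = 1.25, R_n = min(1.2×1.25×0.3125×70, 2.4×1×0.3125×70) = 32.813 kips/bolt; interior L_c = 2.75 − 1.125 = 1.625, R_n = 42.656 kips/bolt. φR_n = 0.75 × (1×32.813 + 2×42.656) = 88.6 kips.
Block shear: shear path 1×[1.8125+2×2.75] = 1×7.3125 in, A_gv = 2.2852, A_nv = 1×(7.3125 − 2.5×1.1875)×0.3125 = 1.3574 in²; tension to near edge: (1.8125 − 0.5×1.1875)×0.3125 = 0.38086 in². R_n = min(0.6×70×1.3574, 0.6×50×2.2852) + 1.0×70×0.38086 = min(57.011, 68.556) + 26.66 = 83.671 kips. φR_n = 0.75 × 83.671 = 62.8 kips.
Tension yield (gross): A_g = 6×0.3125 = 1.875 in². φR_n = 0.90 × 50 × 1.875 = 84.4 kips.
Governing: min(95.4, 88.6, 62.8, 84.4) = 62.8 kips → block shear.

62.8 kips (block shear governs)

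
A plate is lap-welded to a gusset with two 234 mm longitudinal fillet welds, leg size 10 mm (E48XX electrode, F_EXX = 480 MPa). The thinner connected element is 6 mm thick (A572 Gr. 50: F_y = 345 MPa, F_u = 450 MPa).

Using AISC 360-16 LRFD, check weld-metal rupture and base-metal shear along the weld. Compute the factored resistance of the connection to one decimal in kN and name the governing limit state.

568.6 kN (base-metal shear governs)

Weld metal: throat = 0.707×10 = 7.07 mm, L = 2×234 = 468 mm. φR_n = 0.75 × 0.6 × 480 × 7.07 × 468 = 714.7 kN.
Base metal shear (6 mm plate): yield φR_n = 1.0×0.6×345×6×468 = 581.3 kN; rupture φR_n = 0.75×0.6×450×6×468 = 568.6 kN; take 568.6 kN (rupture).
Governing: min(714.7, 568.6) = 568.6 kN → base-metal shear.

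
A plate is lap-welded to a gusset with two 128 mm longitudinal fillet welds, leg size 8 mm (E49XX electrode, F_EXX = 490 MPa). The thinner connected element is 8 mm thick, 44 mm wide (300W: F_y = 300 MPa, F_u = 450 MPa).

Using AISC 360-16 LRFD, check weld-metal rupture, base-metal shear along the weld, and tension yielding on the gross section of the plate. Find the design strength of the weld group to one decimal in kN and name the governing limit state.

95.0 kN (gross-section yield governs)

Weld metal: throat = 0.707×8 = 5.656 mm, L = 2×128 = 256 mm. φR_n = 0.75 × 0.6 × 490 × 5.656 × 256 = 319.3 kN.
Base metal shear (8 mm plate): yield φR_n = 1.0×0.6×300×8×256 = 368.6 kN; rupture φR_n = 0.75×0.6×450×8×256 = 414.7 kN; take 368.6 kN (yield).
Tension yield (gross): A_g = 44×8 = 352 mm². φR_n = 0.90 × 300 × 352 = 95.0 kN.
Governing: min(319.3, 368.6, 95.0) = 95.0 kN → gross-section yield.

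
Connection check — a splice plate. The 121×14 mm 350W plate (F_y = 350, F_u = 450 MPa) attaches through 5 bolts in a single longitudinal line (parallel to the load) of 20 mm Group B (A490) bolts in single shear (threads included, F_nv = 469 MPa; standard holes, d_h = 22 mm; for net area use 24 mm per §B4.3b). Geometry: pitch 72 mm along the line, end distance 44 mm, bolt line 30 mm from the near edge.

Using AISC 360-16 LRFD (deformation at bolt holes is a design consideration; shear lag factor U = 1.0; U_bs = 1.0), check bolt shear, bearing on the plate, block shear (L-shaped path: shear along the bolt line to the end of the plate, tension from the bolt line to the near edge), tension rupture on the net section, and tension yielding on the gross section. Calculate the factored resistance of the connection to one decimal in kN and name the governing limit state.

458.3 kN (net-section rupture governs)

Bolt shear: A_b = π(20)²/4 = 314.16 mm². φR_n = 0.75 × 469 × 314.16 × 5 × 1 = 552.5 kN.
Bearing (14 mm plate, F_u = 450 MPa): end bolts L_c = 44 − 22/2 = 33, R_n = min(1.2×33×14×450, 2.4×20×14×450) = 249.48 kN/bolt; interior L_c = 72 − 22 = 50, R_n = 302.4 kN/bolt. φR_n = 0.75 × (1×249.48 + 4×302.4) = 1094.3 kN.
Block shear: shear path 1×[44+4×72] = 1×332 mm, A_gv = 4648, A_nv = 1×(332 − 4.5×24)×14 = 3136 mm²; tension to near edge: (30 − 0.5×24)×14 = 252 mm². R_n = min(0.6×450×3136, 0.6×350×4648) + 1.0×450×252 = min(846.72, 976.08) + 113.4 = 960.12 kN. φR_n = 0.75 × 960.12 = 720.1 kN.
Tension rupture (net): A_n = (121 − 1×24)×14 = 1358 mm² (U = 1.0, A_e = A_n). φR_n = 0.75 × 450 × 1358 = 458.3 kN.
Tension yield (gross): A_g = 121×14 = 1694 mm². φR_n = 0.90 × 350 × 1694 = 533.6 kN.
Governing: min(552.5, 1094.3, 720.1, 458.3, 533.6) = 458.3 kN → net-section rupture.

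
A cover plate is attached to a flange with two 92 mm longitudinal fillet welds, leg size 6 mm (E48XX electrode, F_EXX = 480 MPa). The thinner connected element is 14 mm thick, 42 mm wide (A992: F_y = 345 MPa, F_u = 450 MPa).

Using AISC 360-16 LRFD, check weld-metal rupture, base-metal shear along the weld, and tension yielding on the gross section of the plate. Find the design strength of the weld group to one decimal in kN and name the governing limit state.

168.6 kN (weld metal governs)

Weld metal: throat = 0.707×6 = 4.242 mm, L = 2×92 = 184 mm. φR_n = 0.75 × 0.6 × 480 × 4.242 × 184 = 168.6 kN.
Base metal shear (14 mm plate): yield φR_n = 1.0×0.6×345×14×184 = 533.2 kN; rupture φR_n = 0.75×0.6×450×14×184 = 521.6 kN; take 521.6 kN (rupture).
Tension yield (gross): A_g = 42×14 = 588 mm². φR_n = 0.90 × 345 × 588 = 182.6 kN.
Governing: min(168.6, 521.6, 182.6) = 168.6 kN → weld metal.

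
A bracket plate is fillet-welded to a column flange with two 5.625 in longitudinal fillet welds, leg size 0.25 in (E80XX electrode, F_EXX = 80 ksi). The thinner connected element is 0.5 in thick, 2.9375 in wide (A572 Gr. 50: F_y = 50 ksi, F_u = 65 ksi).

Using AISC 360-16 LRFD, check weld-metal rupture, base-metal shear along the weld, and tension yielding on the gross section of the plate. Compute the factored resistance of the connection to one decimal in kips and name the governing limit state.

66.1 kips (gross-section yield governs)

Weld metal: throat = 0.707×0.25 = 0.17675 in, L = 2×5.625 = 11.25 in. φR_n = 0.75 × 0.6 × 80 × 0.17675 × 11.25 = 71.6 kips.
Base metal shear (0.5 in plate): yield φR_n = 1.0×0.6×50×0.5×11.25 = 168.8 kips; rupture φR_n = 0.75×0.6×65×0.5×11.25 = 164.5 kips; take 164.5 kips (rupture).
Tension yield (gross): A_g = 2.9375×0.5 = 1.4688 in². φR_n = 0.90 × 50 × 1.4688 = 66.1 kips.
Governing: min(71.6, 164.5, 66.1) = 66.1 kips → gross-section yield.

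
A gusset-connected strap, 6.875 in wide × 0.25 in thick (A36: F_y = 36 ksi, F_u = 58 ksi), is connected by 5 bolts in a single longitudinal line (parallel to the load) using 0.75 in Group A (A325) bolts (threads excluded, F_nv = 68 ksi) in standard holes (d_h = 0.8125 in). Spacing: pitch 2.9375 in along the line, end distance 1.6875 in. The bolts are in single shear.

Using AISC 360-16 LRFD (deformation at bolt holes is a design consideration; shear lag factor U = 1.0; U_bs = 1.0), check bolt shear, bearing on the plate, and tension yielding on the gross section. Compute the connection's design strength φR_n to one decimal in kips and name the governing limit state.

55.7 kips (gross-section yield governs)

Bolt shear: A_b = π(0.75)²/4 = 0.44179 in². φR_n = 0.75 × 68 × 0.44179 × 5 × 1 = 112.7 kips.
Bearing (0.25 in plate, F_u = 58 ksi): end bolts L_c = 1.6875 − 0.8125/2 = 1.28125, R_n = min(1.2×1.28125×0.25×58, 2.4×0.75×0.25×58) = 22.294 kips/bolt; interior L_c = 2.9375 − 0.8125 = 2.125, R_n = 26.1 kips/bolt. φR_n = 0.75 × (1×22.294 + 4×26.1) = 95.0 kips.
Tension yield (gross): A_g = 6.875×0.25 = 1.7188 in². φR_n = 0.90 × 36 × 1.7188 = 55.7 kips.
Governing: min(112.7, 95.0, 55.7) = 55.7 kips → gross-section yield.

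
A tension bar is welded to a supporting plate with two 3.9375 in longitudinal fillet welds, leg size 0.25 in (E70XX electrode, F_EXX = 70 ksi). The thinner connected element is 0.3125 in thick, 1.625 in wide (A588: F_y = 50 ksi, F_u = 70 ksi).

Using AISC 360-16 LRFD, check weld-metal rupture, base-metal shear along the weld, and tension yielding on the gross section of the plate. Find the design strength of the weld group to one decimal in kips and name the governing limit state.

Weld metal: throat = 0.707×0.25 = 0.17675 in, L = 2×3.9375 = 7.875 in. φR_n = 0.75 × 0.6 × 70 × 0.17675 × 7.875 = 43.8 kips.
Base metal shear (0.3125 in plate): yield φR_n = 1.0×0.6×50×0.3125×7.875 = 73.8 kips; rupture φR_n = 0.75×0.6×70×0.3125×7.875 = 77.5 kips; take 73.8 kips (yield).
Tension yield (gross): A_g = 1.625×0.3125 = 0.50781 in². φR_n = 0.90 × 50 × 0.50781 = 22.9 kips.
Governing: min(43.8, 73.8, 22.9) = 22.9 kips → gross-section yield.

22.9 kips (gross-section yield governs)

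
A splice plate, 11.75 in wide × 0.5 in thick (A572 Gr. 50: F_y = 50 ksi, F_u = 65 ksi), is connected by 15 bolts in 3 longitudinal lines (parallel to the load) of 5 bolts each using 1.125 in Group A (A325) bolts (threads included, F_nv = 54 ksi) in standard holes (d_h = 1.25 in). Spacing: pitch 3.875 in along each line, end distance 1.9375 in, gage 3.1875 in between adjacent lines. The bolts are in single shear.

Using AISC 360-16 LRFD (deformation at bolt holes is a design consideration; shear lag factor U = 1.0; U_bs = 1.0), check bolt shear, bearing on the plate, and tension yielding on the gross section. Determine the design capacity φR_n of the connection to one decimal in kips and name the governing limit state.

Bolt shear: A_b = π(1.125)²/4 = 0.99402 in². φR_n = 0.75 × 54 × 0.99402 × 15 × 1 = 603.9 kips.
Bearing (0.5 in plate, F_u = 65 ksi): end bolts L_c = 1.9375 − 1.25/2 = 1.3125, R_n = min(1.2×1.3125×0.5×65, 2.4×1.125×0.5×65) = 51.188 kips/bolt; interior L_c = 3.875 − 1.25 = 2.625, R_n = 87.75 kips/bolt. φR_n = 0.75 × (3×51.188 + 12×87.75) = 904.9 kips.
Tension yield (gross): A_g = 11.75×0.5 = 5.875 in². φR_n = 0.90 × 50 × 5.875 = 264.4 kips.
Governing: min(603.9, 904.9, 264.4) = 264.4 kips → gross-section yield.

264.4 kips (gross-section yield governs)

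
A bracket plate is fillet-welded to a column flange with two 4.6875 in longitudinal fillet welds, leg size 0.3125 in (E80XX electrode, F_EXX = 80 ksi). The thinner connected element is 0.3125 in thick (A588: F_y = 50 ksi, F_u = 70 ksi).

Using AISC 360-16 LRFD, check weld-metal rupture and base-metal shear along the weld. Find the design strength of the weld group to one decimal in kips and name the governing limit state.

74.6 kips (weld metal governs)

Weld metal: throat = 0.707×0.3125 = 0.22094 in, L = 2×4.6875 = 9.375 in. φR_n = 0.75 × 0.6 × 80 × 0.22094 × 9.375 = 74.6 kips.
Base metal shear (0.3125 in plate): yield φR_n = 1.0×0.6×50×0.3125×9.375 = 87.9 kips; rupture φR_n = 0.75×0.6×70×0.3125×9.375 = 92.3 kips; take 87.9 kips (yield).
Governing: min(74.6, 87.9) = 74.6 kips → weld metal.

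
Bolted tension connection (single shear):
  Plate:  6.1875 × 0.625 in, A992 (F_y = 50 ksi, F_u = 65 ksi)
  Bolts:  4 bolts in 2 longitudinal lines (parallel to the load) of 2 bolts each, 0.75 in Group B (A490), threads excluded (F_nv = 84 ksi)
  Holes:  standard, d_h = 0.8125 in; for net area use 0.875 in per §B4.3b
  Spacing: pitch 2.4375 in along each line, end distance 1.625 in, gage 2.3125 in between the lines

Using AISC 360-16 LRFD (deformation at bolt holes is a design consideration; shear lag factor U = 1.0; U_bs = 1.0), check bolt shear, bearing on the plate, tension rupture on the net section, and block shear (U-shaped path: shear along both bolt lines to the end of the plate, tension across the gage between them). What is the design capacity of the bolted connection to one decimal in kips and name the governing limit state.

Bolt shear: A_b = π(0.75)²/4 = 0.44179 in². φR_n = 0.75 × 84 × 0.44179 × 4 × 1 = 111.3 kips.
Bearing (0.625 in plate, F_u = 65 ksi): end bolts L_c = 1.625 − 0.8125/2 = 1.21875, R_n = min(1.2×1.21875×0.625×65, 2.4×0.75×0.625×65) = 59.414 kips/bolt; interior L_c = 2.4375 − 0.8125 = 1.625, R_n = 73.125 kips/bolt. φR_n = 0.75 × (2×59.414 + 2×73.125) = 198.8 kips.
Tension rupture (net): A_n = (6.1875 − 2×0.875)×0.625 = 2.7734 in² (U = 1.0, A_e = A_n). φR_n = 0.75 × 65 × 2.7734 = 135.2 kips.
Block shear: shear path 2×[1.625+1×2.4375] = 2×4.0625 in, A_gv = 5.0781, A_nv = 2×(4.0625 − 1.5×0.875)×0.625 = 3.4375 in²; tension across gage: (2.3125 − 1×0.875)×0.625 = 0.89844 in². R_n = min(0.6×65×3.4375, 0.6×50×5.0781) + 1.0×65×0.89844 = min(134.06, 152.34) + 58.399 = 192.46 kips. φR_n = 0.75 × 192.46 = 144.3 kips.
Governing: min(111.3, 198.8, 135.2, 144.3) = 111.3 kips → bolt shear.

111.3 kips (bolt shear governs)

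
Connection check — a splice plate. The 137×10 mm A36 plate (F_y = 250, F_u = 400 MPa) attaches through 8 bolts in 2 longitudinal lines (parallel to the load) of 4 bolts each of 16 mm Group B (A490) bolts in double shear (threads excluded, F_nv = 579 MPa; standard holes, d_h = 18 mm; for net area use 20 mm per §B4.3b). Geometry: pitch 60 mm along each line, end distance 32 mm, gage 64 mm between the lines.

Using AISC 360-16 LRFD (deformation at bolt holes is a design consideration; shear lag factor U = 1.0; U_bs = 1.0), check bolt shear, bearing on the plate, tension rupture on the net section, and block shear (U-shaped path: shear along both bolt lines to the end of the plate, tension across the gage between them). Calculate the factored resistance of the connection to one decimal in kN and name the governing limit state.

Bolt shear: A_b = π(16)²/4 = 201.06 mm². φR_n = 0.75 × 579 × 201.06 × 8 × 2 = 1397.0 kN.
Bearing (10 mm plate, F_u = 400 MPa): end bolts L_c = 32 − 18/2 = 23, R_n = min(1.2×23×10×400, 2.4×16×10×400) = 110.4 kN/bolt; interior L_c = 60 − 18 = 42, R_n = 153.6 kN/bolt. φR_n = 0.75 × (2×110.4 + 6×153.6) = 856.8 kN.
Tension rupture (net): A_n = (137 − 2×20)×10 = 970 mm² (U = 1.0, A_e = A_n). φR_n = 0.75 × 400 × 970 = 291.0 kN.
Block shear: shear path 2×[32+3×60] = 2×212 mm, A_gv = 4240, A_nv = 2×(212 − 3.5×20)×10 = 2840 mm²; tension across gage: (64 − 1×20)×10 = 440 mm². R_n = min(0.6×400×2840, 0.6×250×4240) + 1.0×400×440 = min(681.6, 636) + 176 = 812 kN. φR_n = 0.75 × 812 = 609.0 kN.
Governing: min(1397.0, 856.8, 291.0, 609.0) = 291.0 kN → net-section rupture.

291.0 kN (net-section rupture governs)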